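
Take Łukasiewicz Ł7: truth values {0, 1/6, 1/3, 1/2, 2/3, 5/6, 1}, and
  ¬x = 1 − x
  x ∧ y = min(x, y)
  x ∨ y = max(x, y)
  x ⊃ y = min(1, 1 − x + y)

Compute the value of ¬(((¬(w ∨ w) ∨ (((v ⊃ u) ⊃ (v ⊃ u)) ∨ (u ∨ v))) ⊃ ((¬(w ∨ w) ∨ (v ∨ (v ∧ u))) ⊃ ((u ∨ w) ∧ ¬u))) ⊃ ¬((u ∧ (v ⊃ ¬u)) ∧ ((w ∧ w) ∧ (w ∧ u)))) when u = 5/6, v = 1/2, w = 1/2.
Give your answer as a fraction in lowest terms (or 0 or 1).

w ∨ w = 1/2 ∨ 1/2 = 1/2
¬(w ∨ w) = ¬1/2 = 1/2
v ⊃ u = 1/2 ⊃ 5/6 = 1
v ⊃ u = 1/2 ⊃ 5/6 = 1
(v ⊃ u) ⊃ (v ⊃ u) = 1 ⊃ 1 = 1
u ∨ v = 5/6 ∨ 1/2 = 5/6
((v ⊃ u) ⊃ (v ⊃ u)) ∨ (u ∨ v) = 1 ∨ 5/6 = 1
¬(w ∨ w) ∨ (((v ⊃ u) ⊃ (v ⊃ u)) ∨ (u ∨ v)) = 1/2 ∨ 1 = 1
w ∨ w = 1/2 ∨ 1/2 = 1/2
¬(w ∨ w) = ¬1/2 = 1/2
v ∧ u = 1/2 ∧ 5/6 = 1/2
v ∨ (v ∧ u) = 1/2 ∨ 1/2 = 1/2
¬(w ∨ w) ∨ (v ∨ (v ∧ u)) = 1/2 ∨ 1/2 = 1/2
u ∨ w = 5/6 ∨ 1/2 = 5/6
¬u = ¬5/6 = 1/6
(u ∨ w) ∧ ¬u = 5/6 ∧ 1/6 = 1/6
(¬(w ∨ w) ∨ (v ∨ (v ∧ u))) ⊃ ((u ∨ w) ∧ ¬u) = 1/2 ⊃ 1/6 = 2/3
(¬(w ∨ w) ∨ (((v ⊃ u) ⊃ (v ⊃ u)) ∨ (u ∨ v))) ⊃ ((¬(w ∨ w) ∨ (v ∨ (v ∧ u))) ⊃ ((u ∨ w) ∧ ¬u)) = 1 ⊃ 2/3 = 2/3
¬u = ¬5/6 = 1/6
v ⊃ ¬u = 1/2 ⊃ 1/6 = 2/3
u ∧ (v ⊃ ¬u) = 5/6 ∧ 2/3 = 2/3
w ∧ w = 1/2 ∧ 1/2 = 1/2
w ∧ u = 1/2 ∧ 5/6 = 1/2
(w ∧ w) ∧ (w ∧ u) = 1/2 ∧ 1/2 = 1/2
(u ∧ (v ⊃ ¬u)) ∧ ((w ∧ w) ∧ (w ∧ u)) = 2/3 ∧ 1/2 = 1/2
¬((u ∧ (v ⊃ ¬u)) ∧ ((w ∧ w) ∧ (w ∧ u))) = ¬1/2 = 1/2
((¬(w ∨ w) ∨ (((v ⊃ u) ⊃ (v ⊃ u)) ∨ (u ∨ v))) ⊃ ((¬(w ∨ w) ∨ (v ∨ (v ∧ u))) ⊃ ((u ∨ w) ∧ ¬u))) ⊃ ¬((u ∧ (v ⊃ ¬u)) ∧ ((w ∧ w) ∧ (w ∧ u))) = 2/3 ⊃ 1/2 = 5/6
¬(((¬(w ∨ w) ∨ (((v ⊃ u) ⊃ (v ⊃ u)) ∨ (u ∨ v))) ⊃ ((¬(w ∨ w) ∨ (v ∨ (v ∧ u))) ⊃ ((u ∨ w) ∧ ¬u))) ⊃ ¬((u ∧ (v ⊃ ¬u)) ∧ ((w ∧ w) ∧ (w ∧ u)))) = ¬5/6 = 1/6

1/6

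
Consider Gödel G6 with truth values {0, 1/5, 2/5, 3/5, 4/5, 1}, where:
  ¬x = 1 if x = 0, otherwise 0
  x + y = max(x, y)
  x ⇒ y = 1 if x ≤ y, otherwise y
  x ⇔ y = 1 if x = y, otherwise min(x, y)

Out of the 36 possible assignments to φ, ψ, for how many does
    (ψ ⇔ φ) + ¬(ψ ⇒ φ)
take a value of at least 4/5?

13

value 1: 11 assignments (counts)
value 4/5: 2 assignments (counts)
value 3/5: 4 assignments
value 2/5: 6 assignments
value 1/5: 8 assignments
value 0: 5 assignments
So 13 of the 36 assignments meet the threshold.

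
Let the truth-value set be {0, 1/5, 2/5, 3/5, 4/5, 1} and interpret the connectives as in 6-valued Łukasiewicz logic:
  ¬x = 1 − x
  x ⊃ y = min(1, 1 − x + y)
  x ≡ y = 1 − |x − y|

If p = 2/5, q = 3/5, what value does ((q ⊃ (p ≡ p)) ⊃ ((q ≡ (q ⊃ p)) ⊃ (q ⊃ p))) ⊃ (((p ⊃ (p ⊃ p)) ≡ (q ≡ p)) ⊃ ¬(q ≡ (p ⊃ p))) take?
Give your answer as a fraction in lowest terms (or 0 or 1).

p ≡ p = 2/5 ≡ 2/5 = 1
q ⊃ (p ≡ p) = 3/5 ⊃ 1 = 1
q ⊃ p = 3/5 ⊃ 2/5 = 4/5
q ≡ (q ⊃ p) = 3/5 ≡ 4/5 = 4/5
q ⊃ p = 3/5 ⊃ 2/5 = 4/5
(q ≡ (q ⊃ p)) ⊃ (q ⊃ p) = 4/5 ⊃ 4/5 = 1
(q ⊃ (p ≡ p)) ⊃ ((q ≡ (q ⊃ p)) ⊃ (q ⊃ p)) = 1 ⊃ 1 = 1
p ⊃ p = 2/5 ⊃ 2/5 = 1
p ⊃ (p ⊃ p) = 2/5 ⊃ 1 = 1
q ≡ p = 3/5 ≡ 2/5 = 4/5
(p ⊃ (p ⊃ p)) ≡ (q ≡ p) = 1 ≡ 4/5 = 4/5
p ⊃ p = 2/5 ⊃ 2/5 = 1
q ≡ (p ⊃ p) = 3/5 ≡ 1 = 3/5
¬(q ≡ (p ⊃ p)) = ¬3/5 = 2/5
((p ⊃ (p ⊃ p)) ≡ (q ≡ p)) ⊃ ¬(q ≡ (p ⊃ p)) = 4/5 ⊃ 2/5 = 3/5
((q ⊃ (p ≡ p)) ⊃ ((q ≡ (q ⊃ p)) ⊃ (q ⊃ p))) ⊃ (((p ⊃ (p ⊃ p)) ≡ (q ≡ p)) ⊃ ¬(q ≡ (p ⊃ p))) = 1 ⊃ 3/5 = 3/5

3/5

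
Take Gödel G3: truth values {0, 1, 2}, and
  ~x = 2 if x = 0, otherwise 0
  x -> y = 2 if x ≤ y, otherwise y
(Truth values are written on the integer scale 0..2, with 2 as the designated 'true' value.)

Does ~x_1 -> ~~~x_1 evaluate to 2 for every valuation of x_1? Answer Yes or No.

Yes

x_1 = 0 ↦ 2
x_1 = 1 ↦ 2
x_1 = 2 ↦ 2
Every assignment gives a value ≥ 2.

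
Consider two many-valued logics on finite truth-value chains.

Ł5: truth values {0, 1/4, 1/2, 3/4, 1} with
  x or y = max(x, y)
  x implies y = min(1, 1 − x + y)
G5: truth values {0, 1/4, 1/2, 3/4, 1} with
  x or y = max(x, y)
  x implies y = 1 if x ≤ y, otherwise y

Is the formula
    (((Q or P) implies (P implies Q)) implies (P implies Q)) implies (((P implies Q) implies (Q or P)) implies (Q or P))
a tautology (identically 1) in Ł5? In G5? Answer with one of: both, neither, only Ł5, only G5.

only Ł5

In Ł5: every assignment gives 1 — tautology.
In G5: at P = 1/4, Q = 0 the value is 1/4 — not a tautology.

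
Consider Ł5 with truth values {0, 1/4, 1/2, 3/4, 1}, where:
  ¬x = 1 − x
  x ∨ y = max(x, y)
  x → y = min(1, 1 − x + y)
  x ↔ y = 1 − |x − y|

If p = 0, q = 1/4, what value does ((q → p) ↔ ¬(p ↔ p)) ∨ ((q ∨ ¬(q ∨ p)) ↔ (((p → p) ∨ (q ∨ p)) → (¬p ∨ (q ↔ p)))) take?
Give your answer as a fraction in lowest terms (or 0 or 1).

3/4

q → p = 1/4 → 0 = 3/4
p ↔ p = 0 ↔ 0 = 1
¬(p ↔ p) = ¬1 = 0
(q → p) ↔ ¬(p ↔ p) = 3/4 ↔ 0 = 1/4
q ∨ p = 1/4 ∨ 0 = 1/4
¬(q ∨ p) = ¬1/4 = 3/4
q ∨ ¬(q ∨ p) = 1/4 ∨ 3/4 = 3/4
p → p = 0 → 0 = 1
q ∨ p = 1/4 ∨ 0 = 1/4
(p → p) ∨ (q ∨ p) = 1 ∨ 1/4 = 1
¬p = ¬0 = 1
q ↔ p = 1/4 ↔ 0 = 3/4
¬p ∨ (q ↔ p) = 1 ∨ 3/4 = 1
((p → p) ∨ (q ∨ p)) → (¬p ∨ (q ↔ p)) = 1 → 1 = 1
(q ∨ ¬(q ∨ p)) ↔ (((p → p) ∨ (q ∨ p)) → (¬p ∨ (q ↔ p))) = 3/4 ↔ 1 = 3/4
((q → p) ↔ ¬(p ↔ p)) ∨ ((q ∨ ¬(q ∨ p)) ↔ (((p → p) ∨ (q ∨ p)) → (¬p ∨ (q ↔ p)))) = 1/4 ∨ 3/4 = 3/4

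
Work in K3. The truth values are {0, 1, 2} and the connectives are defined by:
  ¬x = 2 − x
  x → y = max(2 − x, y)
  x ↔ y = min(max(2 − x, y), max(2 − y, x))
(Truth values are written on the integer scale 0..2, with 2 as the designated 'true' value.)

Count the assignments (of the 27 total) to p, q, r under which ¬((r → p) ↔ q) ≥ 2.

value 2: 6 assignments (counts)
value 1: 15 assignments
value 0: 6 assignments
So 6 of the 27 assignments meet the threshold.

6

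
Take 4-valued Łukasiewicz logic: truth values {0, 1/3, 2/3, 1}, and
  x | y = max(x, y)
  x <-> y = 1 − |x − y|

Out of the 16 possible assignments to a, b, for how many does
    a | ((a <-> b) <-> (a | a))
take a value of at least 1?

a = 0, b = 0 ↦ 0  <
a = 0, b = 1/3 ↦ 1/3  <
a = 0, b = 2/3 ↦ 2/3  <
a = 0, b = 1 ↦ 1  ≥
a = 1/3, b = 0 ↦ 2/3  <
a = 1/3, b = 1/3 ↦ 1/3  <
a = 1/3, b = 2/3 ↦ 2/3  <
a = 1/3, b = 1 ↦ 1  ≥
a = 2/3, b = 0 ↦ 2/3  <
a = 2/3, b = 1/3 ↦ 1  ≥
a = 2/3, b = 2/3 ↦ 2/3  <
a = 2/3, b = 1 ↦ 1  ≥
a = 1, b = 0 ↦ 1  ≥
a = 1, b = 1/3 ↦ 1  ≥
a = 1, b = 2/3 ↦ 1  ≥
a = 1, b = 1 ↦ 1  ≥
So 8 of the 16 assignments meet the threshold.

8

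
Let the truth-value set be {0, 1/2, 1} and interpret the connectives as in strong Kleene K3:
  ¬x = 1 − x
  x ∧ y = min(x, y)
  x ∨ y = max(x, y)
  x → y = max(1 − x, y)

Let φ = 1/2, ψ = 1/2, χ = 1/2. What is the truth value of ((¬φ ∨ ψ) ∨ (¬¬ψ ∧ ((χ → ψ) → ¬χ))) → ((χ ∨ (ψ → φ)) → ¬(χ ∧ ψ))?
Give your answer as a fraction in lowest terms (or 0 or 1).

¬φ = ¬1/2 = 1/2
¬φ ∨ ψ = 1/2 ∨ 1/2 = 1/2
¬ψ = ¬1/2 = 1/2
¬¬ψ = ¬1/2 = 1/2
χ → ψ = 1/2 → 1/2 = 1/2
¬χ = ¬1/2 = 1/2
(χ → ψ) → ¬χ = 1/2 → 1/2 = 1/2
¬¬ψ ∧ ((χ → ψ) → ¬χ) = 1/2 ∧ 1/2 = 1/2
(¬φ ∨ ψ) ∨ (¬¬ψ ∧ ((χ → ψ) → ¬χ)) = 1/2 ∨ 1/2 = 1/2
ψ → φ = 1/2 → 1/2 = 1/2
χ ∨ (ψ → φ) = 1/2 ∨ 1/2 = 1/2
χ ∧ ψ = 1/2 ∧ 1/2 = 1/2
¬(χ ∧ ψ) = ¬1/2 = 1/2
(χ ∨ (ψ → φ)) → ¬(χ ∧ ψ) = 1/2 → 1/2 = 1/2
((¬φ ∨ ψ) ∨ (¬¬ψ ∧ ((χ → ψ) → ¬χ))) → ((χ ∨ (ψ → φ)) → ¬(χ ∧ ψ)) = 1/2 → 1/2 = 1/2

1/2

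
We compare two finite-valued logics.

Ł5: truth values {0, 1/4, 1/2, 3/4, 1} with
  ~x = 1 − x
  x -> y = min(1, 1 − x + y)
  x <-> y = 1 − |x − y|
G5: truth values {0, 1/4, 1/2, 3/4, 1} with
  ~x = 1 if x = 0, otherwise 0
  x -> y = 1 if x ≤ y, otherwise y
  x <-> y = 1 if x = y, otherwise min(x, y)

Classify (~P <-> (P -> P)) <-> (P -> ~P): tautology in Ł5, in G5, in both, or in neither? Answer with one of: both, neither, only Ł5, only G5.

only G5

In Ł5: at P = 1/4 the value is 3/4 — not a tautology.
In G5: every assignment gives 1 — tautology.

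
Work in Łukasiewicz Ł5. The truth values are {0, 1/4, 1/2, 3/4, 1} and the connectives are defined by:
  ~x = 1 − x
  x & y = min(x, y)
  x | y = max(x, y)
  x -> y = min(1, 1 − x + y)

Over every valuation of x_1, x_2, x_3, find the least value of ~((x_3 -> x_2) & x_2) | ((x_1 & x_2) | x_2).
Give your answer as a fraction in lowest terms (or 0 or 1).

Take x_1 = 0, x_2 = 1/2, x_3 = 0:
x_3 -> x_2 = 0 -> 1/2 = 1
(x_3 -> x_2) & x_2 = 1 & 1/2 = 1/2
~((x_3 -> x_2) & x_2) = ~1/2 = 1/2
x_1 & x_2 = 0 & 1/2 = 0
(x_1 & x_2) | x_2 = 0 | 1/2 = 1/2
~((x_3 -> x_2) & x_2) | ((x_1 & x_2) | x_2) = 1/2 | 1/2 = 1/2
No assignment yields a value below 1/2, so this is the minimum.

1/2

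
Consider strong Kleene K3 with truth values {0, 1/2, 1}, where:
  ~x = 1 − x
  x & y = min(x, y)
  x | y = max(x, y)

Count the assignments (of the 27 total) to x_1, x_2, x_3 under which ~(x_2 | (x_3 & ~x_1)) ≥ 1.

value 1: 5 assignments (counts)
value 1/2: 11 assignments
value 0: 11 assignments
So 5 of the 27 assignments meet the threshold.

5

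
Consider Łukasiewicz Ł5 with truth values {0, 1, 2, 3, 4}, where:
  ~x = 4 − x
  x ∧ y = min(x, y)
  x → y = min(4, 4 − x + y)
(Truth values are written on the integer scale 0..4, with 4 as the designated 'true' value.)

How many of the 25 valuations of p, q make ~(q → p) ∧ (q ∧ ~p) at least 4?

value 4: 1 assignment (counts)
value 3: 2 assignments
value 2: 3 assignments
value 1: 4 assignments
value 0: 15 assignments
So 1 of the 25 assignments meets the threshold.

1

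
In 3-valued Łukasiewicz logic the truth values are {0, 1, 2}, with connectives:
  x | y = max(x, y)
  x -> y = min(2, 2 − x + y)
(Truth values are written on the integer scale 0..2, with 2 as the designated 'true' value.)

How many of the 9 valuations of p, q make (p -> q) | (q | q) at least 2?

p = 0, q = 0 ↦ 2  ≥
p = 0, q = 1 ↦ 2  ≥
p = 0, q = 2 ↦ 2  ≥
p = 1, q = 0 ↦ 1  <
p = 1, q = 1 ↦ 2  ≥
p = 1, q = 2 ↦ 2  ≥
p = 2, q = 0 ↦ 0  <
p = 2, q = 1 ↦ 1  <
p = 2, q = 2 ↦ 2  ≥
So 6 of the 9 assignments meet the threshold.

6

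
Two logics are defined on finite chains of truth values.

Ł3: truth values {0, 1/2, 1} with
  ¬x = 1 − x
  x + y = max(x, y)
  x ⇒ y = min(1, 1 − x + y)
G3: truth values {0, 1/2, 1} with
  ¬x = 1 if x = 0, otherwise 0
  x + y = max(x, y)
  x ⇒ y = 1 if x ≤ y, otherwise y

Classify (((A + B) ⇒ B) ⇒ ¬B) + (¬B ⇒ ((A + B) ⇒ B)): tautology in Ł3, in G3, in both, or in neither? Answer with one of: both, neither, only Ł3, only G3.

both

In Ł3: every assignment gives 1 — tautology.
In G3: every assignment gives 1 — tautology.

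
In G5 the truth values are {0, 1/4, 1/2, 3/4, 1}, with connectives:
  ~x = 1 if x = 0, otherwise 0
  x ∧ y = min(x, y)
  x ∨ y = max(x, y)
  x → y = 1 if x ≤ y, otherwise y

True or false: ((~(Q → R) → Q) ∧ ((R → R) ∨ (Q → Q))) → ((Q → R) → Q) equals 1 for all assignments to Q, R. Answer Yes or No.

Counterexample: take Q = 0, R = 0.
Q → R = 0 → 0 = 1
~(Q → R) = ~1 = 0
~(Q → R) → Q = 0 → 0 = 1
R → R = 0 → 0 = 1
Q → Q = 0 → 0 = 1
(R → R) ∨ (Q → Q) = 1 ∨ 1 = 1
(~(Q → R) → Q) ∧ ((R → R) ∨ (Q → Q)) = 1 ∧ 1 = 1
Q → R = 0 → 0 = 1
(Q → R) → Q = 1 → 0 = 0
((~(Q → R) → Q) ∧ ((R → R) ∨ (Q → Q))) → ((Q → R) → Q) = 1 → 0 = 0
This gives 0 ≠ 1.

No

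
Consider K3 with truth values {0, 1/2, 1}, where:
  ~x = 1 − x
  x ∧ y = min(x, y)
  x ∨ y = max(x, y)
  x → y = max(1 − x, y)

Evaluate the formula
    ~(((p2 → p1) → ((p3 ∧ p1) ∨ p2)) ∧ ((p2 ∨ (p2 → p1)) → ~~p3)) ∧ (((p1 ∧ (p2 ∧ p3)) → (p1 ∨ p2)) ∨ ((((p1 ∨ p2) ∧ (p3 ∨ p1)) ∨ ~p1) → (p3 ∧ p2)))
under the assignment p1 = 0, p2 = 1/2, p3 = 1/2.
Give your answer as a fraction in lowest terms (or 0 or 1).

1/2

p2 → p1 = 1/2 → 0 = 1/2
p3 ∧ p1 = 1/2 ∧ 0 = 0
(p3 ∧ p1) ∨ p2 = 0 ∨ 1/2 = 1/2
(p2 → p1) → ((p3 ∧ p1) ∨ p2) = 1/2 → 1/2 = 1/2
p2 → p1 = 1/2 → 0 = 1/2
p2 ∨ (p2 → p1) = 1/2 ∨ 1/2 = 1/2
~p3 = ~1/2 = 1/2
~~p3 = ~1/2 = 1/2
(p2 ∨ (p2 → p1)) → ~~p3 = 1/2 → 1/2 = 1/2
((p2 → p1) → ((p3 ∧ p1) ∨ p2)) ∧ ((p2 ∨ (p2 → p1)) → ~~p3) = 1/2 ∧ 1/2 = 1/2
~(((p2 → p1) → ((p3 ∧ p1) ∨ p2)) ∧ ((p2 ∨ (p2 → p1)) → ~~p3)) = ~1/2 = 1/2
p2 ∧ p3 = 1/2 ∧ 1/2 = 1/2
p1 ∧ (p2 ∧ p3) = 0 ∧ 1/2 = 0
p1 ∨ p2 = 0 ∨ 1/2 = 1/2
(p1 ∧ (p2 ∧ p3)) → (p1 ∨ p2) = 0 → 1/2 = 1
p1 ∨ p2 = 0 ∨ 1/2 = 1/2
p3 ∨ p1 = 1/2 ∨ 0 = 1/2
(p1 ∨ p2) ∧ (p3 ∨ p1) = 1/2 ∧ 1/2 = 1/2
~p1 = ~0 = 1
((p1 ∨ p2) ∧ (p3 ∨ p1)) ∨ ~p1 = 1/2 ∨ 1 = 1
p3 ∧ p2 = 1/2 ∧ 1/2 = 1/2
(((p1 ∨ p2) ∧ (p3 ∨ p1)) ∨ ~p1) → (p3 ∧ p2) = 1 → 1/2 = 1/2
((p1 ∧ (p2 ∧ p3)) → (p1 ∨ p2)) ∨ ((((p1 ∨ p2) ∧ (p3 ∨ p1)) ∨ ~p1) → (p3 ∧ p2)) = 1 ∨ 1/2 = 1
~(((p2 → p1) → ((p3 ∧ p1) ∨ p2)) ∧ ((p2 ∨ (p2 → p1)) → ~~p3)) ∧ (((p1 ∧ (p2 ∧ p3)) → (p1 ∨ p2)) ∨ ((((p1 ∨ p2) ∧ (p3 ∨ p1)) ∨ ~p1) → (p3 ∧ p2))) = 1/2 ∧ 1 = 1/2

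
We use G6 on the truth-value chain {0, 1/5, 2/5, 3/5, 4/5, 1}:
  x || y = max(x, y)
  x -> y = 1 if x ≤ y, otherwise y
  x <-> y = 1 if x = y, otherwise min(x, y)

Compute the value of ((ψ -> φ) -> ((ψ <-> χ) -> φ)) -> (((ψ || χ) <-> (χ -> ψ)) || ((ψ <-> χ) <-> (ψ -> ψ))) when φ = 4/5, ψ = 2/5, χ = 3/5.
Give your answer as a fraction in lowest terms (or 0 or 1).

ψ -> φ = 2/5 -> 4/5 = 1
ψ <-> χ = 2/5 <-> 3/5 = 2/5
(ψ <-> χ) -> φ = 2/5 -> 4/5 = 1
(ψ -> φ) -> ((ψ <-> χ) -> φ) = 1 -> 1 = 1
ψ || χ = 2/5 || 3/5 = 3/5
χ -> ψ = 3/5 -> 2/5 = 2/5
(ψ || χ) <-> (χ -> ψ) = 3/5 <-> 2/5 = 2/5
ψ <-> χ = 2/5 <-> 3/5 = 2/5
ψ -> ψ = 2/5 -> 2/5 = 1
(ψ <-> χ) <-> (ψ -> ψ) = 2/5 <-> 1 = 2/5
((ψ || χ) <-> (χ -> ψ)) || ((ψ <-> χ) <-> (ψ -> ψ)) = 2/5 || 2/5 = 2/5
((ψ -> φ) -> ((ψ <-> χ) -> φ)) -> (((ψ || χ) <-> (χ -> ψ)) || ((ψ <-> χ) <-> (ψ -> ψ))) = 1 -> 2/5 = 2/5

2/5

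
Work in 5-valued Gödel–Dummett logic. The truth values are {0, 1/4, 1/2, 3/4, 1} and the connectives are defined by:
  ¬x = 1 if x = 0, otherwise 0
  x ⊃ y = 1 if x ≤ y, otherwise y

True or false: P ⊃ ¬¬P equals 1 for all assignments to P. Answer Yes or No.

Yes

P = 0 ↦ 1
P = 1/4 ↦ 1
P = 1/2 ↦ 1
P = 3/4 ↦ 1
P = 1 ↦ 1
Every assignment gives a value ≥ 1.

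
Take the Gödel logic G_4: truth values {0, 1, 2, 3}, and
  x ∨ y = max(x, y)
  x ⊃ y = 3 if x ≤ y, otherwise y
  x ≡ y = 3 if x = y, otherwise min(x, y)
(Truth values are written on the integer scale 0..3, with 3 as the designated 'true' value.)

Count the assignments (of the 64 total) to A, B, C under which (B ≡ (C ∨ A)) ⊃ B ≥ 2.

value 3: 55 assignments (counts)
value 2: 5 assignments (counts)
value 1: 3 assignments
value 0: 1 assignment
So 60 of the 64 assignments meet the threshold.

60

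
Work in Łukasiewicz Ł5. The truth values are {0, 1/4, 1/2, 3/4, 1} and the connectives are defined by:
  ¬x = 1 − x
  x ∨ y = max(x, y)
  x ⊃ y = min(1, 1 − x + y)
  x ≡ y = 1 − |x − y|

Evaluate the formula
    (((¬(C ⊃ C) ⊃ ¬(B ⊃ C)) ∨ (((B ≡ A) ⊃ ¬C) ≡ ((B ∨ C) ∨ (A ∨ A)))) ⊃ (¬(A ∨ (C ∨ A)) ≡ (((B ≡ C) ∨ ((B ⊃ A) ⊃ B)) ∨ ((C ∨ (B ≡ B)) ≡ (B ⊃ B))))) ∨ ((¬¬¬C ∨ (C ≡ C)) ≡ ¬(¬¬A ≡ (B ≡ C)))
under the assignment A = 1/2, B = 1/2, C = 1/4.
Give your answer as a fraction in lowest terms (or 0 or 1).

1/2

C ⊃ C = 1/4 ⊃ 1/4 = 1
¬(C ⊃ C) = ¬1 = 0
B ⊃ C = 1/2 ⊃ 1/4 = 3/4
¬(B ⊃ C) = ¬3/4 = 1/4
¬(C ⊃ C) ⊃ ¬(B ⊃ C) = 0 ⊃ 1/4 = 1
B ≡ A = 1/2 ≡ 1/2 = 1
¬C = ¬1/4 = 3/4
(B ≡ A) ⊃ ¬C = 1 ⊃ 3/4 = 3/4
B ∨ C = 1/2 ∨ 1/4 = 1/2
A ∨ A = 1/2 ∨ 1/2 = 1/2
(B ∨ C) ∨ (A ∨ A) = 1/2 ∨ 1/2 = 1/2
((B ≡ A) ⊃ ¬C) ≡ ((B ∨ C) ∨ (A ∨ A)) = 3/4 ≡ 1/2 = 3/4
(¬(C ⊃ C) ⊃ ¬(B ⊃ C)) ∨ (((B ≡ A) ⊃ ¬C) ≡ ((B ∨ C) ∨ (A ∨ A))) = 1 ∨ 3/4 = 1
C ∨ A = 1/4 ∨ 1/2 = 1/2
A ∨ (C ∨ A) = 1/2 ∨ 1/2 = 1/2
¬(A ∨ (C ∨ A)) = ¬1/2 = 1/2
B ≡ C = 1/2 ≡ 1/4 = 3/4
B ⊃ A = 1/2 ⊃ 1/2 = 1
(B ⊃ A) ⊃ B = 1 ⊃ 1/2 = 1/2
(B ≡ C) ∨ ((B ⊃ A) ⊃ B) = 3/4 ∨ 1/2 = 3/4
B ≡ B = 1/2 ≡ 1/2 = 1
C ∨ (B ≡ B) = 1/4 ∨ 1 = 1
B ⊃ B = 1/2 ⊃ 1/2 = 1
(C ∨ (B ≡ B)) ≡ (B ⊃ B) = 1 ≡ 1 = 1
((B ≡ C) ∨ ((B ⊃ A) ⊃ B)) ∨ ((C ∨ (B ≡ B)) ≡ (B ⊃ B)) = 3/4 ∨ 1 = 1
¬(A ∨ (C ∨ A)) ≡ (((B ≡ C) ∨ ((B ⊃ A) ⊃ B)) ∨ ((C ∨ (B ≡ B)) ≡ (B ⊃ B))) = 1/2 ≡ 1 = 1/2
((¬(C ⊃ C) ⊃ ¬(B ⊃ C)) ∨ (((B ≡ A) ⊃ ¬C) ≡ ((B ∨ C) ∨ (A ∨ A)))) ⊃ (¬(A ∨ (C ∨ A)) ≡ (((B ≡ C) ∨ ((B ⊃ A) ⊃ B)) ∨ ((C ∨ (B ≡ B)) ≡ (B ⊃ B)))) = 1 ⊃ 1/2 = 1/2
¬C = ¬1/4 = 3/4
¬¬C = ¬3/4 = 1/4
¬¬¬C = ¬1/4 = 3/4
C ≡ C = 1/4 ≡ 1/4 = 1
¬¬¬C ∨ (C ≡ C) = 3/4 ∨ 1 = 1
¬A = ¬1/2 = 1/2
¬¬A = ¬1/2 = 1/2
B ≡ C = 1/2 ≡ 1/4 = 3/4
¬¬A ≡ (B ≡ C) = 1/2 ≡ 3/4 = 3/4
¬(¬¬A ≡ (B ≡ C)) = ¬3/4 = 1/4
(¬¬¬C ∨ (C ≡ C)) ≡ ¬(¬¬A ≡ (B ≡ C)) = 1 ≡ 1/4 = 1/4
(((¬(C ⊃ C) ⊃ ¬(B ⊃ C)) ∨ (((B ≡ A) ⊃ ¬C) ≡ ((B ∨ C) ∨ (A ∨ A)))) ⊃ (¬(A ∨ (C ∨ A)) ≡ (((B ≡ C) ∨ ((B ⊃ A) ⊃ B)) ∨ ((C ∨ (B ≡ B)) ≡ (B ⊃ B))))) ∨ ((¬¬¬C ∨ (C ≡ C)) ≡ ¬(¬¬A ≡ (B ≡ C))) = 1/2 ∨ 1/4 = 1/2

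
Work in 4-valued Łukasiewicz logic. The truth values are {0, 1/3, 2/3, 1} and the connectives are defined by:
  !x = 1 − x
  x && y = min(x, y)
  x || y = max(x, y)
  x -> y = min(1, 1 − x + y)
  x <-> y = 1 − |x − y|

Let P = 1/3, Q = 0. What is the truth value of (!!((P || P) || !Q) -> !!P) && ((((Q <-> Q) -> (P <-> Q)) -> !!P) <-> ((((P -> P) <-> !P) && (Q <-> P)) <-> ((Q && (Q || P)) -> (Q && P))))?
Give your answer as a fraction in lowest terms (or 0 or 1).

P || P = 1/3 || 1/3 = 1/3
!Q = !0 = 1
(P || P) || !Q = 1/3 || 1 = 1
!((P || P) || !Q) = !1 = 0
!!((P || P) || !Q) = !0 = 1
!P = !1/3 = 2/3
!!P = !2/3 = 1/3
!!((P || P) || !Q) -> !!P = 1 -> 1/3 = 1/3
Q <-> Q = 0 <-> 0 = 1
P <-> Q = 1/3 <-> 0 = 2/3
(Q <-> Q) -> (P <-> Q) = 1 -> 2/3 = 2/3
!P = !1/3 = 2/3
!!P = !2/3 = 1/3
((Q <-> Q) -> (P <-> Q)) -> !!P = 2/3 -> 1/3 = 2/3
P -> P = 1/3 -> 1/3 = 1
!P = !1/3 = 2/3
(P -> P) <-> !P = 1 <-> 2/3 = 2/3
Q <-> P = 0 <-> 1/3 = 2/3
((P -> P) <-> !P) && (Q <-> P) = 2/3 && 2/3 = 2/3
Q || P = 0 || 1/3 = 1/3
Q && (Q || P) = 0 && 1/3 = 0
Q && P = 0 && 1/3 = 0
(Q && (Q || P)) -> (Q && P) = 0 -> 0 = 1
(((P -> P) <-> !P) && (Q <-> P)) <-> ((Q && (Q || P)) -> (Q && P)) = 2/3 <-> 1 = 2/3
(((Q <-> Q) -> (P <-> Q)) -> !!P) <-> ((((P -> P) <-> !P) && (Q <-> P)) <-> ((Q && (Q || P)) -> (Q && P))) = 2/3 <-> 2/3 = 1
(!!((P || P) || !Q) -> !!P) && ((((Q <-> Q) -> (P <-> Q)) -> !!P) <-> ((((P -> P) <-> !P) && (Q <-> P)) <-> ((Q && (Q || P)) -> (Q && P)))) = 1/3 && 1 = 1/3

1/3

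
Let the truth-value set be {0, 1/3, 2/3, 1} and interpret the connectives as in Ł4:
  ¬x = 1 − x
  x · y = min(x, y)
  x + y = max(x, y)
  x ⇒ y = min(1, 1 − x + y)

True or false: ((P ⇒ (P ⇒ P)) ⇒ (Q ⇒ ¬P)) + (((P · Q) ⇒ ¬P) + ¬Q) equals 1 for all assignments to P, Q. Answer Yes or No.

Counterexample: take P = 2/3, Q = 2/3.
P ⇒ P = 2/3 ⇒ 2/3 = 1
P ⇒ (P ⇒ P) = 2/3 ⇒ 1 = 1
¬P = ¬2/3 = 1/3
Q ⇒ ¬P = 2/3 ⇒ 1/3 = 2/3
(P ⇒ (P ⇒ P)) ⇒ (Q ⇒ ¬P) = 1 ⇒ 2/3 = 2/3
P · Q = 2/3 · 2/3 = 2/3
¬P = ¬2/3 = 1/3
(P · Q) ⇒ ¬P = 2/3 ⇒ 1/3 = 2/3
¬Q = ¬2/3 = 1/3
((P · Q) ⇒ ¬P) + ¬Q = 2/3 + 1/3 = 2/3
((P ⇒ (P ⇒ P)) ⇒ (Q ⇒ ¬P)) + (((P · Q) ⇒ ¬P) + ¬Q) = 2/3 + 2/3 = 2/3
This gives 2/3 ≠ 1.

No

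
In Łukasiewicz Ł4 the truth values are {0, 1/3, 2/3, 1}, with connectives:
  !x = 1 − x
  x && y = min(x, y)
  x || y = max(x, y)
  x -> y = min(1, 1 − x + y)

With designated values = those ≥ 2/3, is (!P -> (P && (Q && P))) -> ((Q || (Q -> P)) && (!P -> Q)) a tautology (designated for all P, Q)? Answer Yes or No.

P = 0, Q = 0 ↦ 1
P = 0, Q = 1/3 ↦ 1
P = 0, Q = 2/3 ↦ 1
P = 0, Q = 1 ↦ 1
P = 1/3, Q = 0 ↦ 1
P = 1/3, Q = 1/3 ↦ 1
P = 1/3, Q = 2/3 ↦ 1
P = 1/3, Q = 1 ↦ 1
P = 2/3, Q = 0 ↦ 1
P = 2/3, Q = 1/3 ↦ 1
P = 2/3, Q = 2/3 ↦ 1
P = 2/3, Q = 1 ↦ 1
P = 1, Q = 0 ↦ 1
P = 1, Q = 1/3 ↦ 1
P = 1, Q = 2/3 ↦ 1
P = 1, Q = 1 ↦ 1
Every assignment gives a value ≥ 2/3.

Yes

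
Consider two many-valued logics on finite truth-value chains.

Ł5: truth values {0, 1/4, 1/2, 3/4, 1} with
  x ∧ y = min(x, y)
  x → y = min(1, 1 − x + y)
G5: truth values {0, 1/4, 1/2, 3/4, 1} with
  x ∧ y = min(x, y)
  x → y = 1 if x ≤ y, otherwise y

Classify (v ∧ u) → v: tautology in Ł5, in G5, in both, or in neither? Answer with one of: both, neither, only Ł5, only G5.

In Ł5: every assignment gives 1 — tautology.
In G5: every assignment gives 1 — tautology.

both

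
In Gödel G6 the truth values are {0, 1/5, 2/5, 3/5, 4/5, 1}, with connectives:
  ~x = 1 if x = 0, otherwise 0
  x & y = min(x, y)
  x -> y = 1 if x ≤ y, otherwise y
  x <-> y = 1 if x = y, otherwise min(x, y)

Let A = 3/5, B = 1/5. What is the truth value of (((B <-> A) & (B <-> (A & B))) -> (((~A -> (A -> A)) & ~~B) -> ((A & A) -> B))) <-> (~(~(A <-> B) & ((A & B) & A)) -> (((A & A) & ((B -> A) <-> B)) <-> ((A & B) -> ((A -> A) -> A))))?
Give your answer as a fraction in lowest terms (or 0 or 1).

B <-> A = 1/5 <-> 3/5 = 1/5
A & B = 3/5 & 1/5 = 1/5
B <-> (A & B) = 1/5 <-> 1/5 = 1
(B <-> A) & (B <-> (A & B)) = 1/5 & 1 = 1/5
~A = ~3/5 = 0
A -> A = 3/5 -> 3/5 = 1
~A -> (A -> A) = 0 -> 1 = 1
~B = ~1/5 = 0
~~B = ~0 = 1
(~A -> (A -> A)) & ~~B = 1 & 1 = 1
A & A = 3/5 & 3/5 = 3/5
(A & A) -> B = 3/5 -> 1/5 = 1/5
((~A -> (A -> A)) & ~~B) -> ((A & A) -> B) = 1 -> 1/5 = 1/5
((B <-> A) & (B <-> (A & B))) -> (((~A -> (A -> A)) & ~~B) -> ((A & A) -> B)) = 1/5 -> 1/5 = 1
A <-> B = 3/5 <-> 1/5 = 1/5
~(A <-> B) = ~1/5 = 0
A & B = 3/5 & 1/5 = 1/5
(A & B) & A = 1/5 & 3/5 = 1/5
~(A <-> B) & ((A & B) & A) = 0 & 1/5 = 0
~(~(A <-> B) & ((A & B) & A)) = ~0 = 1
A & A = 3/5 & 3/5 = 3/5
B -> A = 1/5 -> 3/5 = 1
(B -> A) <-> B = 1 <-> 1/5 = 1/5
(A & A) & ((B -> A) <-> B) = 3/5 & 1/5 = 1/5
A & B = 3/5 & 1/5 = 1/5
A -> A = 3/5 -> 3/5 = 1
(A -> A) -> A = 1 -> 3/5 = 3/5
(A & B) -> ((A -> A) -> A) = 1/5 -> 3/5 = 1
((A & A) & ((B -> A) <-> B)) <-> ((A & B) -> ((A -> A) -> A)) = 1/5 <-> 1 = 1/5
~(~(A <-> B) & ((A & B) & A)) -> (((A & A) & ((B -> A) <-> B)) <-> ((A & B) -> ((A -> A) -> A))) = 1 -> 1/5 = 1/5
(((B <-> A) & (B <-> (A & B))) -> (((~A -> (A -> A)) & ~~B) -> ((A & A) -> B))) <-> (~(~(A <-> B) & ((A & B) & A)) -> (((A & A) & ((B -> A) <-> B)) <-> ((A & B) -> ((A -> A) -> A)))) = 1 <-> 1/5 = 1/5

1/5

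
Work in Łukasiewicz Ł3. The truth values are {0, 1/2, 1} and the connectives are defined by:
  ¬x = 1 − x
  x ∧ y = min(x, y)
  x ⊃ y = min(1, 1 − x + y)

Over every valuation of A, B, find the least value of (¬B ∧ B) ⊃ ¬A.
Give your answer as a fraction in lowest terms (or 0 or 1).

1/2

Take A = 1, B = 1/2:
¬B = ¬1/2 = 1/2
¬B ∧ B = 1/2 ∧ 1/2 = 1/2
¬A = ¬1 = 0
(¬B ∧ B) ⊃ ¬A = 1/2 ⊃ 0 = 1/2
No assignment yields a value below 1/2, so this is the minimum.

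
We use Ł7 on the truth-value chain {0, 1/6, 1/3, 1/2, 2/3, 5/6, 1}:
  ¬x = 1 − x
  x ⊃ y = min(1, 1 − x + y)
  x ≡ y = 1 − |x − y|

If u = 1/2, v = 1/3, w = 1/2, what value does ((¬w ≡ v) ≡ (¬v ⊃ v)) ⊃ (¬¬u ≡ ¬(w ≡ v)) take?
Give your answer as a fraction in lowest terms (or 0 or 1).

¬w = ¬1/2 = 1/2
¬w ≡ v = 1/2 ≡ 1/3 = 5/6
¬v = ¬1/3 = 2/3
¬v ⊃ v = 2/3 ⊃ 1/3 = 2/3
(¬w ≡ v) ≡ (¬v ⊃ v) = 5/6 ≡ 2/3 = 5/6
¬u = ¬1/2 = 1/2
¬¬u = ¬1/2 = 1/2
w ≡ v = 1/2 ≡ 1/3 = 5/6
¬(w ≡ v) = ¬5/6 = 1/6
¬¬u ≡ ¬(w ≡ v) = 1/2 ≡ 1/6 = 2/3
((¬w ≡ v) ≡ (¬v ⊃ v)) ⊃ (¬¬u ≡ ¬(w ≡ v)) = 5/6 ⊃ 2/3 = 5/6

5/6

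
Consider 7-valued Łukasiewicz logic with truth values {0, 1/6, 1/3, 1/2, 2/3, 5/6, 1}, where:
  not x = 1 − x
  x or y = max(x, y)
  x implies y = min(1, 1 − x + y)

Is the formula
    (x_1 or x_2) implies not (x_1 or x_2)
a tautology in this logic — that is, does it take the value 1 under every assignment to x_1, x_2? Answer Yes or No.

No

Counterexample: take x_1 = 0, x_2 = 2/3.
x_1 or x_2 = 0 or 2/3 = 2/3
not (x_1 or x_2) = not 2/3 = 1/3
(x_1 or x_2) implies not (x_1 or x_2) = 2/3 implies 1/3 = 2/3
This gives 2/3 ≠ 1.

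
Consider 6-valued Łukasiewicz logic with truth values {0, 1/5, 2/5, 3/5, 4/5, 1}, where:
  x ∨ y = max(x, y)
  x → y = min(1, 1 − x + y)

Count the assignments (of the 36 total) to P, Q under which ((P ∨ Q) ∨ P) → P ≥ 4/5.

value 1: 21 assignments (counts)
value 4/5: 5 assignments (counts)
value 3/5: 4 assignments
value 2/5: 3 assignments
value 1/5: 2 assignments
value 0: 1 assignment
So 26 of the 36 assignments meet the threshold.

26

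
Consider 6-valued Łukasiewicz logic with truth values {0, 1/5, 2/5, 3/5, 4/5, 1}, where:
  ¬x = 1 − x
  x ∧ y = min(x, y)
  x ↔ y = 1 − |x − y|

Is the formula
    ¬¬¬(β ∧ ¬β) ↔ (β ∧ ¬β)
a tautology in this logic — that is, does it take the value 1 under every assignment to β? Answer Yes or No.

Counterexample: take β = 0.
¬β = ¬0 = 1
β ∧ ¬β = 0 ∧ 1 = 0
¬(β ∧ ¬β) = ¬0 = 1
¬¬(β ∧ ¬β) = ¬1 = 0
¬¬¬(β ∧ ¬β) = ¬0 = 1
¬β = ¬0 = 1
β ∧ ¬β = 0 ∧ 1 = 0
¬¬¬(β ∧ ¬β) ↔ (β ∧ ¬β) = 1 ↔ 0 = 0
This gives 0 ≠ 1.

No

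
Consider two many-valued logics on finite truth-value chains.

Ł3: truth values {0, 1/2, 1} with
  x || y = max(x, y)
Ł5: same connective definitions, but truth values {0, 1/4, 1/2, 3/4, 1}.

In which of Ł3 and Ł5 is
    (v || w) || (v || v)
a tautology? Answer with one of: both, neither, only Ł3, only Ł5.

neither

In Ł3: at v = 0, w = 0 the value is 0 — not a tautology.
In Ł5: at v = 0, w = 0 the value is 0 — not a tautology.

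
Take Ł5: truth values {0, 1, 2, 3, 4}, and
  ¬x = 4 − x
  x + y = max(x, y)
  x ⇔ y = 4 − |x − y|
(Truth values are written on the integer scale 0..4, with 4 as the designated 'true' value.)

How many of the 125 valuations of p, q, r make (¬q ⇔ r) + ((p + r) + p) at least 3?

value 4: 61 assignments (counts)
value 3: 43 assignments (counts)
value 2: 15 assignments
value 1: 5 assignments
value 0: 1 assignment
So 104 of the 125 assignments meet the threshold.

104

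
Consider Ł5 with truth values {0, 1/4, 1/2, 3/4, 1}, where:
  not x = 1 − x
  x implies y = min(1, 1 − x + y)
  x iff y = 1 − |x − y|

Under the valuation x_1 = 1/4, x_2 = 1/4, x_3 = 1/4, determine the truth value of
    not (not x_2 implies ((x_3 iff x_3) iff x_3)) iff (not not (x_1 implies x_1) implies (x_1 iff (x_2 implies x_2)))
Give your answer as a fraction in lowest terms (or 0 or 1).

not x_2 = not 1/4 = 3/4
x_3 iff x_3 = 1/4 iff 1/4 = 1
(x_3 iff x_3) iff x_3 = 1 iff 1/4 = 1/4
not x_2 implies ((x_3 iff x_3) iff x_3) = 3/4 implies 1/4 = 1/2
not (not x_2 implies ((x_3 iff x_3) iff x_3)) = not 1/2 = 1/2
x_1 implies x_1 = 1/4 implies 1/4 = 1
not (x_1 implies x_1) = not 1 = 0
not not (x_1 implies x_1) = not 0 = 1
x_2 implies x_2 = 1/4 implies 1/4 = 1
x_1 iff (x_2 implies x_2) = 1/4 iff 1 = 1/4
not not (x_1 implies x_1) implies (x_1 iff (x_2 implies x_2)) = 1 implies 1/4 = 1/4
not (not x_2 implies ((x_3 iff x_3) iff x_3)) iff (not not (x_1 implies x_1) implies (x_1 iff (x_2 implies x_2))) = 1/2 iff 1/4 = 3/4

3/4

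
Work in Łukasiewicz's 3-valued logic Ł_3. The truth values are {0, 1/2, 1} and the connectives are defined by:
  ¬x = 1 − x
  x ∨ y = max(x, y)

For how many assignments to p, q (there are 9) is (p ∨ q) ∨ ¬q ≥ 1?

7

p = 0, q = 0 ↦ 1  ≥
p = 0, q = 1/2 ↦ 1/2  <
p = 0, q = 1 ↦ 1  ≥
p = 1/2, q = 0 ↦ 1  ≥
p = 1/2, q = 1/2 ↦ 1/2  <
p = 1/2, q = 1 ↦ 1  ≥
p = 1, q = 0 ↦ 1  ≥
p = 1, q = 1/2 ↦ 1  ≥
p = 1, q = 1 ↦ 1  ≥
So 7 of the 9 assignments meet the threshold.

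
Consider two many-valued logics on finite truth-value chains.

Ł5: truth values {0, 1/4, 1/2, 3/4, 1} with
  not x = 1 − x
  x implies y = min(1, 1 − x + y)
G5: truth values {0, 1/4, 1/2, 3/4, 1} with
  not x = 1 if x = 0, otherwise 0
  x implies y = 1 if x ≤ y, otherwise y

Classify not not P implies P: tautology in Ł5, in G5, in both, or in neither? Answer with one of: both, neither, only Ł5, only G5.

In Ł5: every assignment gives 1 — tautology.
In G5: at P = 1/4 the value is 1/4 — not a tautology.

only Ł5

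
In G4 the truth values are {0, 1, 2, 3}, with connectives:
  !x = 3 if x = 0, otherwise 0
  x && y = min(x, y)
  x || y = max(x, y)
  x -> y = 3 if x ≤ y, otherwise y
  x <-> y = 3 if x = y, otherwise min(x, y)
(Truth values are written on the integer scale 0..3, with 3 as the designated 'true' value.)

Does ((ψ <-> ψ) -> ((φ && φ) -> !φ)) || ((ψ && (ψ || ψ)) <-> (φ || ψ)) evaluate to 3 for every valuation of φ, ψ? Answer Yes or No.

Counterexample: take φ = 1, ψ = 0.
ψ <-> ψ = 0 <-> 0 = 3
φ && φ = 1 && 1 = 1
!φ = !1 = 0
(φ && φ) -> !φ = 1 -> 0 = 0
(ψ <-> ψ) -> ((φ && φ) -> !φ) = 3 -> 0 = 0
ψ || ψ = 0 || 0 = 0
ψ && (ψ || ψ) = 0 && 0 = 0
φ || ψ = 1 || 0 = 1
(ψ && (ψ || ψ)) <-> (φ || ψ) = 0 <-> 1 = 0
((ψ <-> ψ) -> ((φ && φ) -> !φ)) || ((ψ && (ψ || ψ)) <-> (φ || ψ)) = 0 || 0 = 0
This gives 0 ≠ 3.

No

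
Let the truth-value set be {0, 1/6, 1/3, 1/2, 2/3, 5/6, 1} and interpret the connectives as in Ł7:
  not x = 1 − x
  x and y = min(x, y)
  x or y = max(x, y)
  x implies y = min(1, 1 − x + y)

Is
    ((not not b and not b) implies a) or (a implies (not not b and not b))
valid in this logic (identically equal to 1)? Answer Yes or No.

At a = 5/6, b = 2/3, for instance:
not b = not 2/3 = 1/3
not not b = not 1/3 = 2/3
not b = not 2/3 = 1/3
not not b and not b = 2/3 and 1/3 = 1/3
(not not b and not b) implies a = 1/3 implies 5/6 = 1
a implies (not not b and not b) = 5/6 implies 1/3 = 1/2
((not not b and not b) implies a) or (a implies (not not b and not b)) = 1 or 1/2 = 1
and checking the remaining 48 assignments likewise gives ≥ 1 in every case.

Yes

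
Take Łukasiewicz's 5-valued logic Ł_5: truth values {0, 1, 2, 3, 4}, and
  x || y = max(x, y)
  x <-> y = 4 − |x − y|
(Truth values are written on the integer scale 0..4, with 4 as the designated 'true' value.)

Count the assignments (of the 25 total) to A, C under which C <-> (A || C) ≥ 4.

value 4: 15 assignments (counts)
value 3: 4 assignments
value 2: 3 assignments
value 1: 2 assignments
value 0: 1 assignment
So 15 of the 25 assignments meet the threshold.

15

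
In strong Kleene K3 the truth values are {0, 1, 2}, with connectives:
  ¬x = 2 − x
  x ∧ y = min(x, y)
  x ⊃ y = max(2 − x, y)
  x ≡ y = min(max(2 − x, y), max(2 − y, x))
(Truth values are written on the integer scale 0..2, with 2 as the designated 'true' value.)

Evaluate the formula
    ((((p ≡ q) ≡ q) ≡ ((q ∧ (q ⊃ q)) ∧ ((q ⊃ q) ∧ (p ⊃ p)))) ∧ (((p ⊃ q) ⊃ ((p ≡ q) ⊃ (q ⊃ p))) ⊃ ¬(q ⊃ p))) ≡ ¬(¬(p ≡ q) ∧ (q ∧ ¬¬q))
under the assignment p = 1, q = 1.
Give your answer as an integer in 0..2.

1

p ≡ q = 1 ≡ 1 = 1
(p ≡ q) ≡ q = 1 ≡ 1 = 1
q ⊃ q = 1 ⊃ 1 = 1
q ∧ (q ⊃ q) = 1 ∧ 1 = 1
q ⊃ q = 1 ⊃ 1 = 1
p ⊃ p = 1 ⊃ 1 = 1
(q ⊃ q) ∧ (p ⊃ p) = 1 ∧ 1 = 1
(q ∧ (q ⊃ q)) ∧ ((q ⊃ q) ∧ (p ⊃ p)) = 1 ∧ 1 = 1
((p ≡ q) ≡ q) ≡ ((q ∧ (q ⊃ q)) ∧ ((q ⊃ q) ∧ (p ⊃ p))) = 1 ≡ 1 = 1
p ⊃ q = 1 ⊃ 1 = 1
p ≡ q = 1 ≡ 1 = 1
q ⊃ p = 1 ⊃ 1 = 1
(p ≡ q) ⊃ (q ⊃ p) = 1 ⊃ 1 = 1
(p ⊃ q) ⊃ ((p ≡ q) ⊃ (q ⊃ p)) = 1 ⊃ 1 = 1
q ⊃ p = 1 ⊃ 1 = 1
¬(q ⊃ p) = ¬1 = 1
((p ⊃ q) ⊃ ((p ≡ q) ⊃ (q ⊃ p))) ⊃ ¬(q ⊃ p) = 1 ⊃ 1 = 1
(((p ≡ q) ≡ q) ≡ ((q ∧ (q ⊃ q)) ∧ ((q ⊃ q) ∧ (p ⊃ p)))) ∧ (((p ⊃ q) ⊃ ((p ≡ q) ⊃ (q ⊃ p))) ⊃ ¬(q ⊃ p)) = 1 ∧ 1 = 1
p ≡ q = 1 ≡ 1 = 1
¬(p ≡ q) = ¬1 = 1
¬q = ¬1 = 1
¬¬q = ¬1 = 1
q ∧ ¬¬q = 1 ∧ 1 = 1
¬(p ≡ q) ∧ (q ∧ ¬¬q) = 1 ∧ 1 = 1
¬(¬(p ≡ q) ∧ (q ∧ ¬¬q)) = ¬1 = 1
((((p ≡ q) ≡ q) ≡ ((q ∧ (q ⊃ q)) ∧ ((q ⊃ q) ∧ (p ⊃ p)))) ∧ (((p ⊃ q) ⊃ ((p ≡ q) ⊃ (q ⊃ p))) ⊃ ¬(q ⊃ p))) ≡ ¬(¬(p ≡ q) ∧ (q ∧ ¬¬q)) = 1 ≡ 1 = 1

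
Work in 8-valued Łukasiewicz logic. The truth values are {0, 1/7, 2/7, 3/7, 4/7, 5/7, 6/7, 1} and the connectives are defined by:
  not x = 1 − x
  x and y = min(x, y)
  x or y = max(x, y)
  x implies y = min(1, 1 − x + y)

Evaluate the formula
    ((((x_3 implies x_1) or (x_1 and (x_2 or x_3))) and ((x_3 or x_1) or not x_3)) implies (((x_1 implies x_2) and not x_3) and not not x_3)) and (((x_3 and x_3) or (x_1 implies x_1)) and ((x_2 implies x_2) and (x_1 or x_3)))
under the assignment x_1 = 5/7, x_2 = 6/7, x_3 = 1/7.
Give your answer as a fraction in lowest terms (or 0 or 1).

2/7

x_3 implies x_1 = 1/7 implies 5/7 = 1
x_2 or x_3 = 6/7 or 1/7 = 6/7
x_1 and (x_2 or x_3) = 5/7 and 6/7 = 5/7
(x_3 implies x_1) or (x_1 and (x_2 or x_3)) = 1 or 5/7 = 1
x_3 or x_1 = 1/7 or 5/7 = 5/7
not x_3 = not 1/7 = 6/7
(x_3 or x_1) or not x_3 = 5/7 or 6/7 = 6/7
((x_3 implies x_1) or (x_1 and (x_2 or x_3))) and ((x_3 or x_1) or not x_3) = 1 and 6/7 = 6/7
x_1 implies x_2 = 5/7 implies 6/7 = 1
not x_3 = not 1/7 = 6/7
(x_1 implies x_2) and not x_3 = 1 and 6/7 = 6/7
not x_3 = not 1/7 = 6/7
not not x_3 = not 6/7 = 1/7
((x_1 implies x_2) and not x_3) and not not x_3 = 6/7 and 1/7 = 1/7
(((x_3 implies x_1) or (x_1 and (x_2 or x_3))) and ((x_3 or x_1) or not x_3)) implies (((x_1 implies x_2) and not x_3) and not not x_3) = 6/7 implies 1/7 = 2/7
x_3 and x_3 = 1/7 and 1/7 = 1/7
x_1 implies x_1 = 5/7 implies 5/7 = 1
(x_3 and x_3) or (x_1 implies x_1) = 1/7 or 1 = 1
x_2 implies x_2 = 6/7 implies 6/7 = 1
x_1 or x_3 = 5/7 or 1/7 = 5/7
(x_2 implies x_2) and (x_1 or x_3) = 1 and 5/7 = 5/7
((x_3 and x_3) or (x_1 implies x_1)) and ((x_2 implies x_2) and (x_1 or x_3)) = 1 and 5/7 = 5/7
((((x_3 implies x_1) or (x_1 and (x_2 or x_3))) and ((x_3 or x_1) or not x_3)) implies (((x_1 implies x_2) and not x_3) and not not x_3)) and (((x_3 and x_3) or (x_1 implies x_1)) and ((x_2 implies x_2) and (x_1 or x_3))) = 2/7 and 5/7 = 2/7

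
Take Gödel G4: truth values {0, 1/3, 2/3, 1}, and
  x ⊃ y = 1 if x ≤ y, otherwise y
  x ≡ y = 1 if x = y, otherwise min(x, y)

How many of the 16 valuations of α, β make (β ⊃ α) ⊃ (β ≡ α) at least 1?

α = 0, β = 0 ↦ 1  ≥
α = 0, β = 1/3 ↦ 1  ≥
α = 0, β = 2/3 ↦ 1  ≥
α = 0, β = 1 ↦ 1  ≥
α = 1/3, β = 0 ↦ 0  <
α = 1/3, β = 1/3 ↦ 1  ≥
α = 1/3, β = 2/3 ↦ 1  ≥
α = 1/3, β = 1 ↦ 1  ≥
α = 2/3, β = 0 ↦ 0  <
α = 2/3, β = 1/3 ↦ 1/3  <
α = 2/3, β = 2/3 ↦ 1  ≥
α = 2/3, β = 1 ↦ 1  ≥
α = 1, β = 0 ↦ 0  <
α = 1, β = 1/3 ↦ 1/3  <
α = 1, β = 2/3 ↦ 2/3  <
α = 1, β = 1 ↦ 1  ≥
So 10 of the 16 assignments meet the threshold.

10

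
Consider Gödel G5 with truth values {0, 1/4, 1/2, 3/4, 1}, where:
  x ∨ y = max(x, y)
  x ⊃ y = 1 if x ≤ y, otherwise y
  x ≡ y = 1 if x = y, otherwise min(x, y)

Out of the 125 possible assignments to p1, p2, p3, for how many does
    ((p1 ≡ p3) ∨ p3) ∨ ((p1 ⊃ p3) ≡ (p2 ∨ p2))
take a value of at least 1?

value 1: 61 assignments (counts)
value 3/4: 19 assignments
value 1/2: 15 assignments
value 1/4: 14 assignments
value 0: 16 assignments
So 61 of the 125 assignments meet the threshold.

61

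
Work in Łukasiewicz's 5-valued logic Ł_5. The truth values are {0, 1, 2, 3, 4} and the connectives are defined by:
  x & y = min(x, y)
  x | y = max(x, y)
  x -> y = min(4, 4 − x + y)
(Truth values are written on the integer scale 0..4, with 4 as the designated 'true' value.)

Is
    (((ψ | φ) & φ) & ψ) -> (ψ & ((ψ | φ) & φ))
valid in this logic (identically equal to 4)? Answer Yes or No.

At φ = 3, ψ = 2, for instance:
ψ | φ = 2 | 3 = 3
(ψ | φ) & φ = 3 & 3 = 3
((ψ | φ) & φ) & ψ = 3 & 2 = 2
ψ & ((ψ | φ) & φ) = 2 & 3 = 2
(((ψ | φ) & φ) & ψ) -> (ψ & ((ψ | φ) & φ)) = 2 -> 2 = 4
and checking the remaining 24 assignments likewise gives ≥ 4 in every case.

Yes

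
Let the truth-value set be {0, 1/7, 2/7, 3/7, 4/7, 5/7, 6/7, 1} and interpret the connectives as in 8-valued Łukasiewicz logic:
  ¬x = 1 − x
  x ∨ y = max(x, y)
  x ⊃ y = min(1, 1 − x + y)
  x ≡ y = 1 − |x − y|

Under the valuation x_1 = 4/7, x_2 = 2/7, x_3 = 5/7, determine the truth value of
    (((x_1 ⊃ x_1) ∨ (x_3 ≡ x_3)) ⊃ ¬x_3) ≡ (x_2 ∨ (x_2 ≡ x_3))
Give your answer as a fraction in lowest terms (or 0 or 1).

5/7

x_1 ⊃ x_1 = 4/7 ⊃ 4/7 = 1
x_3 ≡ x_3 = 5/7 ≡ 5/7 = 1
(x_1 ⊃ x_1) ∨ (x_3 ≡ x_3) = 1 ∨ 1 = 1
¬x_3 = ¬5/7 = 2/7
((x_1 ⊃ x_1) ∨ (x_3 ≡ x_3)) ⊃ ¬x_3 = 1 ⊃ 2/7 = 2/7
x_2 ≡ x_3 = 2/7 ≡ 5/7 = 4/7
x_2 ∨ (x_2 ≡ x_3) = 2/7 ∨ 4/7 = 4/7
(((x_1 ⊃ x_1) ∨ (x_3 ≡ x_3)) ⊃ ¬x_3) ≡ (x_2 ∨ (x_2 ≡ x_3)) = 2/7 ≡ 4/7 = 5/7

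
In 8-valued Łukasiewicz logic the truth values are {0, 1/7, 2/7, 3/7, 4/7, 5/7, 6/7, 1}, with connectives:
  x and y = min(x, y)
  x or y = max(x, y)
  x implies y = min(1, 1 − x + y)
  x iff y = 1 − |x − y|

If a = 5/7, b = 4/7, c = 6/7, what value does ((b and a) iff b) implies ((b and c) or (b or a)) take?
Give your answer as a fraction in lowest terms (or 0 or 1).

b and a = 4/7 and 5/7 = 4/7
(b and a) iff b = 4/7 iff 4/7 = 1
b and c = 4/7 and 6/7 = 4/7
b or a = 4/7 or 5/7 = 5/7
(b and c) or (b or a) = 4/7 or 5/7 = 5/7
((b and a) iff b) implies ((b and c) or (b or a)) = 1 implies 5/7 = 5/7

5/7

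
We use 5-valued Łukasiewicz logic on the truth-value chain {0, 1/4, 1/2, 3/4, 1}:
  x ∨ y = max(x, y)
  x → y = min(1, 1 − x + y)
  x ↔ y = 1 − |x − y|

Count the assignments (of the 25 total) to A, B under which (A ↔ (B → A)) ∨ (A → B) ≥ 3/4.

value 1: 19 assignments (counts)
value 3/4: 5 assignments (counts)
value 1/2: 1 assignment
So 24 of the 25 assignments meet the threshold.

24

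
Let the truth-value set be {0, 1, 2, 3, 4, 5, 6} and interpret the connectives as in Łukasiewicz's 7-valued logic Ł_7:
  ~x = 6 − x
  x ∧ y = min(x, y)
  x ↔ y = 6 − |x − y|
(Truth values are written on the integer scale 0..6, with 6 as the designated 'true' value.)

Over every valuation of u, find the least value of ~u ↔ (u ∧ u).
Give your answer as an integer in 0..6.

0

Take u = 0:
~u = ~0 = 6
u ∧ u = 0 ∧ 0 = 0
~u ↔ (u ∧ u) = 6 ↔ 0 = 0
No assignment yields a value below 0, so this is the minimum.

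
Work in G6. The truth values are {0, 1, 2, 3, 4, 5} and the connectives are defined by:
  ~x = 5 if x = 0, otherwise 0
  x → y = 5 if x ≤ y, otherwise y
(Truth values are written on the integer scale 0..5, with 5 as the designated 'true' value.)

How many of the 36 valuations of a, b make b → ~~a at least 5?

value 5: 31 assignments (counts)
value 0: 5 assignments
So 31 of the 36 assignments meet the threshold.

31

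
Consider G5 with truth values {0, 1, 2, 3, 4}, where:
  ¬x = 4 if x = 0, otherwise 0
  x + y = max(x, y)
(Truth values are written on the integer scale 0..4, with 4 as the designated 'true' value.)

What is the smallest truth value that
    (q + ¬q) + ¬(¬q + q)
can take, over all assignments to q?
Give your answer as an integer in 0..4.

1

Take q = 1:
¬q = ¬1 = 0
q + ¬q = 1 + 0 = 1
¬q = ¬1 = 0
¬q + q = 0 + 1 = 1
¬(¬q + q) = ¬1 = 0
(q + ¬q) + ¬(¬q + q) = 1 + 0 = 1
No assignment yields a value below 1, so this is the minimum.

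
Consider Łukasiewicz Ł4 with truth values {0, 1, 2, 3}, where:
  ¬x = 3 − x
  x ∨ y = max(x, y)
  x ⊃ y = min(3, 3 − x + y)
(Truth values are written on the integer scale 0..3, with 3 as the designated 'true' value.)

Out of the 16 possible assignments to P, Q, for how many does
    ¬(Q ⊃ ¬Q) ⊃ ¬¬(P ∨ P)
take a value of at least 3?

P = 0, Q = 0 ↦ 3  ≥
P = 0, Q = 1 ↦ 3  ≥
P = 0, Q = 2 ↦ 2  <
P = 0, Q = 3 ↦ 0  <
P = 1, Q = 0 ↦ 3  ≥
P = 1, Q = 1 ↦ 3  ≥
P = 1, Q = 2 ↦ 3  ≥
P = 1, Q = 3 ↦ 1  <
P = 2, Q = 0 ↦ 3  ≥
P = 2, Q = 1 ↦ 3  ≥
P = 2, Q = 2 ↦ 3  ≥
P = 2, Q = 3 ↦ 2  <
P = 3, Q = 0 ↦ 3  ≥
P = 3, Q = 1 ↦ 3  ≥
P = 3, Q = 2 ↦ 3  ≥
P = 3, Q = 3 ↦ 3  ≥
So 12 of the 16 assignments meet the threshold.

12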